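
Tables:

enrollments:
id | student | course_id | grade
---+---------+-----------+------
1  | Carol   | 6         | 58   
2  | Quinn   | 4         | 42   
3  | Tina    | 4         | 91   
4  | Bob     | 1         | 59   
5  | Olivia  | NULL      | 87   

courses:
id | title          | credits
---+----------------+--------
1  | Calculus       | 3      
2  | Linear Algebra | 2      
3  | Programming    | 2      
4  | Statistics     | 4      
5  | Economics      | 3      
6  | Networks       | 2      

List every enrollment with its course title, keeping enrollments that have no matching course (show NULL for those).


LEFT JOIN keeps every row from enrollments (the left table); where course_id has no match in courses, the course columns become NULL. Walk through each enrollment:
  - enrollment 1 (Carol): course_id=6 -> matches Networks
  - enrollment 2 (Quinn): course_id=4 -> matches Statistics
  - enrollment 3 (Tina): course_id=4 -> matches Statistics
  - enrollment 4 (Bob): course_id=1 -> matches Calculus
  - enrollment 5 (Olivia): course_id=NULL, no match -> kept with NULL
All 5 rows appear; 1 has NULL course.

SQL:
SELECT a.student, b.title AS course
FROM enrollments a
LEFT JOIN courses b ON a.course_id = b.id

Result:
student | course    
--------+-----------
Carol   | Networks  
Quinn   | Statistics
Tina    | Statistics
Bob     | Calculus  
Olivia  | NULL      


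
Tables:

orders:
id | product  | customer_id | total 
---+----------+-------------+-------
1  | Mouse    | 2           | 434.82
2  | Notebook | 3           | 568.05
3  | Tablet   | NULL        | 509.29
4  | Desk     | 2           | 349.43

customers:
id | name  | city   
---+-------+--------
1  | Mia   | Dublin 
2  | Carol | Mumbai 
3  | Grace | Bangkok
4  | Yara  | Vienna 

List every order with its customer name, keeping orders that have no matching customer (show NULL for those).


LEFT JOIN keeps every row from orders (the left table); where customer_id has no match in customers, the customer columns become NULL. Walk through each order:
  - order 1 (Mouse): customer_id=2 -> matches Carol
  - order 2 (Notebook): customer_id=3 -> matches Grace
  - order 3 (Tablet): customer_id=NULL, no match -> kept with NULL
  - order 4 (Desk): customer_id=2 -> matches Carol
All 4 rows appear; 1 has NULL customer.

SQL:
SELECT a.product, b.name AS customer
FROM orders a
LEFT JOIN customers b ON a.customer_id = b.id

Result:
product  | customer
---------+---------
Mouse    | Carol   
Notebook | Grace   
Tablet   | NULL    
Desk     | Carol   


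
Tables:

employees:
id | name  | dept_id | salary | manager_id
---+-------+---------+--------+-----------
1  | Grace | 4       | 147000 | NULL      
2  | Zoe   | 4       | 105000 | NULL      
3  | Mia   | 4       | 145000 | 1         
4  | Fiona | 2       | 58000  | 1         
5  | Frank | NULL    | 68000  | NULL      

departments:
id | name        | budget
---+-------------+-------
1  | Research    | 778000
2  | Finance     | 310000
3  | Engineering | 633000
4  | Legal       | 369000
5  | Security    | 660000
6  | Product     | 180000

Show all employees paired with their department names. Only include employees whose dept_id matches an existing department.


INNER JOIN keeps only employees rows whose dept_id matches an id in departments. Walk through each employee:
  - employee 1 (Grace): dept_id=4 -> matches Legal
  - employee 2 (Zoe): dept_id=4 -> matches Legal
  - employee 3 (Mia): dept_id=4 -> matches Legal
  - employee 4 (Fiona): dept_id=2 -> matches Finance
  - employee 5 (Frank): dept_id=NULL, no match -> dropped
So 1 of 5 rows is dropped.

SQL:
SELECT a.name, b.name AS department
FROM employees a
INNER JOIN departments b ON a.dept_id = b.id

Result:
name  | department
------+-----------
Grace | Legal     
Zoe   | Legal     
Mia   | Legal     
Fiona | Finance   


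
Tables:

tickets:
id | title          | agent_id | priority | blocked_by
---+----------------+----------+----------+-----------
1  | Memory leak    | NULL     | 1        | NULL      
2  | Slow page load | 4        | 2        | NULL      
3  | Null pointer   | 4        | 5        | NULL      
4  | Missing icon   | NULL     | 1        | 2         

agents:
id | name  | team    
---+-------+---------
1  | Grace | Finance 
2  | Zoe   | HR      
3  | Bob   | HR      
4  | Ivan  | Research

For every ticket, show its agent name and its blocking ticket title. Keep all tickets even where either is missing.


Two LEFT JOINs from the same base table tickets: one to agents via agent_id, one to tickets itself via blocked_by. Both are LEFT so every ticket is preserved.
Match against agents:
  - ticket 1 (Memory leak): agent_id=NULL, no match -> kept with NULL
  - ticket 2 (Slow page load): agent_id=4 -> matches Ivan
  - ticket 3 (Null pointer): agent_id=4 -> matches Ivan
  - ticket 4 (Missing icon): agent_id=NULL, no match -> kept with NULL
Match against tickets (self):
  - ticket 1 (Memory leak): blocked_by=NULL -> NULL
  - ticket 2 (Slow page load): blocked_by=NULL -> NULL
  - ticket 3 (Null pointer): blocked_by=NULL -> NULL
  - ticket 4 (Missing icon): blocked_by=2 -> Slow page load

SQL:
SELECT a.title, b.name AS agent, c.title AS blocked_by
FROM tickets a
LEFT JOIN agents b ON a.agent_id = b.id
LEFT JOIN tickets c ON a.blocked_by = c.id

Result:
title          | agent | blocked_by    
---------------+-------+---------------
Memory leak    | NULL  | NULL          
Slow page load | Ivan  | NULL          
Null pointer   | Ivan  | NULL          
Missing icon   | NULL  | Slow page load


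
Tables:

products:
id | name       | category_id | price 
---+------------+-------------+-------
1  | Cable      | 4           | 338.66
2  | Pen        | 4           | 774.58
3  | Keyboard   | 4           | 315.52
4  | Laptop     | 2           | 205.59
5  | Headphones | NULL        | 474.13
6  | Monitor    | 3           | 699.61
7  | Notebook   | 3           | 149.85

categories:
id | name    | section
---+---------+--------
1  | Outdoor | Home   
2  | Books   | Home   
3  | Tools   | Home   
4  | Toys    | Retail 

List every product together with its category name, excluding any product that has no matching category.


INNER JOIN keeps only products rows whose category_id matches an id in categories. Walk through each product:
  - product 1 (Cable): category_id=4 -> matches Toys
  - product 2 (Pen): category_id=4 -> matches Toys
  - product 3 (Keyboard): category_id=4 -> matches Toys
  - product 4 (Laptop): category_id=2 -> matches Books
  - product 5 (Headphones): category_id=NULL, no match -> dropped
  - product 6 (Monitor): category_id=3 -> matches Tools
  - product 7 (Notebook): category_id=3 -> matches Tools
So 1 of 7 rows is dropped.

SQL:
SELECT a.name, b.name AS category
FROM products a
INNER JOIN categories b ON a.category_id = b.id

Result:
name     | category
---------+---------
Cable    | Toys    
Pen      | Toys    
Keyboard | Toys    
Laptop   | Books   
Monitor  | Tools   
Notebook | Tools   


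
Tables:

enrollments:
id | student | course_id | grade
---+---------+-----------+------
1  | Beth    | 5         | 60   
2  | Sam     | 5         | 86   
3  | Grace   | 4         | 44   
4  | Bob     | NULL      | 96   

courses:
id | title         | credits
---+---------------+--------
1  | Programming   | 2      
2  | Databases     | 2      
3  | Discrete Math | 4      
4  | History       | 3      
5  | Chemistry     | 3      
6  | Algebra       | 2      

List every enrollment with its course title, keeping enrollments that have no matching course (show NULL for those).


LEFT JOIN keeps every row from enrollments (the left table); where course_id has no match in courses, the course columns become NULL. Walk through each enrollment:
  - enrollment 1 (Beth): course_id=5 -> matches Chemistry
  - enrollment 2 (Sam): course_id=5 -> matches Chemistry
  - enrollment 3 (Grace): course_id=4 -> matches History
  - enrollment 4 (Bob): course_id=NULL, no match -> kept with NULL
All 4 rows appear; 1 has NULL course.

SQL:
SELECT a.student, b.title AS course
FROM enrollments a
LEFT JOIN courses b ON a.course_id = b.id

Result:
student | course   
--------+----------
Beth    | Chemistry
Sam     | Chemistry
Grace   | History  
Bob     | NULL     


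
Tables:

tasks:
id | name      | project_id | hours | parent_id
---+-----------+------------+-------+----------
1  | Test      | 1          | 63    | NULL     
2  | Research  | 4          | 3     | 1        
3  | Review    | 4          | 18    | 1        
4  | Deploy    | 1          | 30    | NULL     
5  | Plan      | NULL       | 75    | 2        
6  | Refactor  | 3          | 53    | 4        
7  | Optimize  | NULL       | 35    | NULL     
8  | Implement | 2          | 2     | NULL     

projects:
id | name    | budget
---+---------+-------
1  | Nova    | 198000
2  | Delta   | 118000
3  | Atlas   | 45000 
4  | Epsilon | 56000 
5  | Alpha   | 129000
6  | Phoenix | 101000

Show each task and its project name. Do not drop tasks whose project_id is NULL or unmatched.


LEFT JOIN keeps every row from tasks (the left table); where project_id has no match in projects, the project columns become NULL. Walk through each task:
  - task 1 (Test): project_id=1 -> matches Nova
  - task 2 (Research): project_id=4 -> matches Epsilon
  - task 3 (Review): project_id=4 -> matches Epsilon
  - task 4 (Deploy): project_id=1 -> matches Nova
  - task 5 (Plan): project_id=NULL, no match -> kept with NULL
  - task 6 (Refactor): project_id=3 -> matches Atlas
  - task 7 (Optimize): project_id=NULL, no match -> kept with NULL
  - task 8 (Implement): project_id=2 -> matches Delta
All 8 rows appear; 2 have NULL project.

SQL:
SELECT a.name, b.name AS project
FROM tasks a
LEFT JOIN projects b ON a.project_id = b.id

Result:
name      | project
----------+--------
Test      | Nova   
Research  | Epsilon
Review    | Epsilon
Deploy    | Nova   
Plan      | NULL   
Refactor  | Atlas  
Optimize  | NULL   
Implement | Delta  


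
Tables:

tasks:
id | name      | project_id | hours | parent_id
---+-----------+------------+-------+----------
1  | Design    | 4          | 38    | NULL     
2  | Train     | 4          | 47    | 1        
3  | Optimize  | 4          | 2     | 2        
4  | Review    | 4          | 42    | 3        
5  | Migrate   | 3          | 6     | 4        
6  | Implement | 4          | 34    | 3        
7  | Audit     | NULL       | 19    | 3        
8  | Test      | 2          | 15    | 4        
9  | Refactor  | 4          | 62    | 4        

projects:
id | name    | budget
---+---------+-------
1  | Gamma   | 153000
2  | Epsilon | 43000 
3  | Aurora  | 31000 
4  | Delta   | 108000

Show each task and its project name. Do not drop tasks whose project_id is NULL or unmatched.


LEFT JOIN keeps every row from tasks (the left table); where project_id has no match in projects, the project columns become NULL. Walk through each task:
  - task 1 (Design): project_id=4 -> matches Delta
  - task 2 (Train): project_id=4 -> matches Delta
  - task 3 (Optimize): project_id=4 -> matches Delta
  - task 4 (Review): project_id=4 -> matches Delta
  - task 5 (Migrate): project_id=3 -> matches Aurora
  - task 6 (Implement): project_id=4 -> matches Delta
  - task 7 (Audit): project_id=NULL, no match -> kept with NULL
  - task 8 (Test): project_id=2 -> matches Epsilon
  - task 9 (Refactor): project_id=4 -> matches Delta
All 9 rows appear; 1 has NULL project.

SQL:
SELECT a.name, b.name AS project
FROM tasks a
LEFT JOIN projects b ON a.project_id = b.id

Result:
name      | project
----------+--------
Design    | Delta  
Train     | Delta  
Optimize  | Delta  
Review    | Delta  
Migrate   | Aurora 
Implement | Delta  
Audit     | NULL   
Test      | Epsilon
Refactor  | Delta  


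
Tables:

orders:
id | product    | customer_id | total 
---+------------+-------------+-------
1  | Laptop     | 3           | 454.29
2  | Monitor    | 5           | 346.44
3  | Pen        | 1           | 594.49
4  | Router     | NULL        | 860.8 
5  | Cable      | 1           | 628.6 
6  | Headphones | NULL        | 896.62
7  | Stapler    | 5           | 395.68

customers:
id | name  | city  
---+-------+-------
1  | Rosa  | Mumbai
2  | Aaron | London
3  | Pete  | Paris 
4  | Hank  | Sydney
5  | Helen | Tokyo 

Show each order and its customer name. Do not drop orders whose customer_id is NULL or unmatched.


LEFT JOIN keeps every row from orders (the left table); where customer_id has no match in customers, the customer columns become NULL. Walk through each order:
  - order 1 (Laptop): customer_id=3 -> matches Pete
  - order 2 (Monitor): customer_id=5 -> matches Helen
  - order 3 (Pen): customer_id=1 -> matches Rosa
  - order 4 (Router): customer_id=NULL, no match -> kept with NULL
  - order 5 (Cable): customer_id=1 -> matches Rosa
  - order 6 (Headphones): customer_id=NULL, no match -> kept with NULL
  - order 7 (Stapler): customer_id=5 -> matches Helen
All 7 rows appear; 2 have NULL customer.

SQL:
SELECT a.product, b.name AS customer
FROM orders a
LEFT JOIN customers b ON a.customer_id = b.id

Result:
product    | customer
-----------+---------
Laptop     | Pete    
Monitor    | Helen   
Pen        | Rosa    
Router     | NULL    
Cable      | Rosa    
Headphones | NULL    
Stapler    | Helen   


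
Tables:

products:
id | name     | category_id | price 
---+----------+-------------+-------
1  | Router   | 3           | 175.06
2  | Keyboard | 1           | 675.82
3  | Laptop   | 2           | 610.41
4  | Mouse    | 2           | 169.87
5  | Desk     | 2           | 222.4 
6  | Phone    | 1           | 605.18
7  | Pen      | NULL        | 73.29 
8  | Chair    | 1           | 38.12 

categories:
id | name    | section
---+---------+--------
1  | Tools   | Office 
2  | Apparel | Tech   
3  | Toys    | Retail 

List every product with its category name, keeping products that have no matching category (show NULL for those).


LEFT JOIN keeps every row from products (the left table); where category_id has no match in categories, the category columns become NULL. Walk through each product:
  - product 1 (Router): category_id=3 -> matches Toys
  - product 2 (Keyboard): category_id=1 -> matches Tools
  - product 3 (Laptop): category_id=2 -> matches Apparel
  - product 4 (Mouse): category_id=2 -> matches Apparel
  - product 5 (Desk): category_id=2 -> matches Apparel
  - product 6 (Phone): category_id=1 -> matches Tools
  - product 7 (Pen): category_id=NULL, no match -> kept with NULL
  - product 8 (Chair): category_id=1 -> matches Tools
All 8 rows appear; 1 has NULL category.

SQL:
SELECT a.name, b.name AS category
FROM products a
LEFT JOIN categories b ON a.category_id = b.id

Result:
name     | category
---------+---------
Router   | Toys    
Keyboard | Tools   
Laptop   | Apparel 
Mouse    | Apparel 
Desk     | Apparel 
Phone    | Tools   
Pen      | NULL    
Chair    | Tools   


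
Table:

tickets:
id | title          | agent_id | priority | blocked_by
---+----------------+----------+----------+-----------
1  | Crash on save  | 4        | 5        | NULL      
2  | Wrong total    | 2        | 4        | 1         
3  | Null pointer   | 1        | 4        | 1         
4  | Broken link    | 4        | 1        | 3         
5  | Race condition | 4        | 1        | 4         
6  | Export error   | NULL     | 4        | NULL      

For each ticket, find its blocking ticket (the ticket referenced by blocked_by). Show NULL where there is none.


This is a self-join: tickets is joined to a second copy of itself, matching each row's blocked_by to another row's id. Use LEFT JOIN so rows with blocked_by=NULL are kept.
  - ticket 1 (Crash on save): blocked_by=NULL -> NULL
  - ticket 2 (Wrong total): blocked_by=1 -> Crash on save
  - ticket 3 (Null pointer): blocked_by=1 -> Crash on save
  - ticket 4 (Broken link): blocked_by=3 -> Null pointer
  - ticket 5 (Race condition): blocked_by=4 -> Broken link
  - ticket 6 (Export error): blocked_by=NULL -> NULL

SQL:
SELECT a.title AS item, b.title AS blocked_by
FROM tickets a
LEFT JOIN tickets b ON a.blocked_by = b.id

Result:
item           | blocked_by   
---------------+--------------
Crash on save  | NULL         
Wrong total    | Crash on save
Null pointer   | Crash on save
Broken link    | Null pointer 
Race condition | Broken link  
Export error   | NULL         


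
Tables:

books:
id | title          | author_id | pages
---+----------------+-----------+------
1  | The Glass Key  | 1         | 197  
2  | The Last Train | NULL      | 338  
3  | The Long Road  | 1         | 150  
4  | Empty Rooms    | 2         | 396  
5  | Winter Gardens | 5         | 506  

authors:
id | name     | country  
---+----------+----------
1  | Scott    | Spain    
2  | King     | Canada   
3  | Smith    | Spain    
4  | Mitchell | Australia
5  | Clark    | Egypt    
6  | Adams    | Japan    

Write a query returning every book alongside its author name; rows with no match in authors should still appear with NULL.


LEFT JOIN keeps every row from books (the left table); where author_id has no match in authors, the author columns become NULL. Walk through each book:
  - book 1 (The Glass Key): author_id=1 -> matches Scott
  - book 2 (The Last Train): author_id=NULL, no match -> kept with NULL
  - book 3 (The Long Road): author_id=1 -> matches Scott
  - book 4 (Empty Rooms): author_id=2 -> matches King
  - book 5 (Winter Gardens): author_id=5 -> matches Clark
All 5 rows appear; 1 has NULL author.

SQL:
SELECT a.title, b.name AS author
FROM books a
LEFT JOIN authors b ON a.author_id = b.id

Result:
title          | author
---------------+-------
The Glass Key  | Scott 
The Last Train | NULL  
The Long Road  | Scott 
Empty Rooms    | King  
Winter Gardens | Clark 


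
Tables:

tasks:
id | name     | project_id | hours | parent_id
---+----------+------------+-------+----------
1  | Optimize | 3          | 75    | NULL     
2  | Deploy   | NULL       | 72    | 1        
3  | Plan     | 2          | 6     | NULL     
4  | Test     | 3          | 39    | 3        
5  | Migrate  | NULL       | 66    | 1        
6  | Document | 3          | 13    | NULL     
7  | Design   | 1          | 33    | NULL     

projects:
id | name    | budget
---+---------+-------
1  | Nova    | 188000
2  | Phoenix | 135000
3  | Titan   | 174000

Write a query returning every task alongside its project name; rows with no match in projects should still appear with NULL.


LEFT JOIN keeps every row from tasks (the left table); where project_id has no match in projects, the project columns become NULL. Walk through each task:
  - task 1 (Optimize): project_id=3 -> matches Titan
  - task 2 (Deploy): project_id=NULL, no match -> kept with NULL
  - task 3 (Plan): project_id=2 -> matches Phoenix
  - task 4 (Test): project_id=3 -> matches Titan
  - task 5 (Migrate): project_id=NULL, no match -> kept with NULL
  - task 6 (Document): project_id=3 -> matches Titan
  - task 7 (Design): project_id=1 -> matches Nova
All 7 rows appear; 2 have NULL project.

SQL:
SELECT a.name, b.name AS project
FROM tasks a
LEFT JOIN projects b ON a.project_id = b.id

Result:
name     | project
---------+--------
Optimize | Titan  
Deploy   | NULL   
Plan     | Phoenix
Test     | Titan  
Migrate  | NULL   
Document | Titan  
Design   | Nova   


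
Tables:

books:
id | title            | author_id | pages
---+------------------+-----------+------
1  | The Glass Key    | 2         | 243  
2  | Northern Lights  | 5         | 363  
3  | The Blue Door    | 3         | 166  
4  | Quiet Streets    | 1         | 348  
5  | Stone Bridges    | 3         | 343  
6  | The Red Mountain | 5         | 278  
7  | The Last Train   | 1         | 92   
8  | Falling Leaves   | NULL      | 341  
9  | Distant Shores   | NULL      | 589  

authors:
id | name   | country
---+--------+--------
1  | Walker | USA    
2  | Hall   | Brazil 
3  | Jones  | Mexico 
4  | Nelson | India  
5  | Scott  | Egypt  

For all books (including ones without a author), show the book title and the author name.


LEFT JOIN keeps every row from books (the left table); where author_id has no match in authors, the author columns become NULL. Walk through each book:
  - book 1 (The Glass Key): author_id=2 -> matches Hall
  - book 2 (Northern Lights): author_id=5 -> matches Scott
  - book 3 (The Blue Door): author_id=3 -> matches Jones
  - book 4 (Quiet Streets): author_id=1 -> matches Walker
  - book 5 (Stone Bridges): author_id=3 -> matches Jones
  - book 6 (The Red Mountain): author_id=5 -> matches Scott
  - book 7 (The Last Train): author_id=1 -> matches Walker
  - book 8 (Falling Leaves): author_id=NULL, no match -> kept with NULL
  - book 9 (Distant Shores): author_id=NULL, no match -> kept with NULL
All 9 rows appear; 2 have NULL author.

SQL:
SELECT a.title, b.name AS author
FROM books a
LEFT JOIN authors b ON a.author_id = b.id

Result:
title            | author
-----------------+-------
The Glass Key    | Hall  
Northern Lights  | Scott 
The Blue Door    | Jones 
Quiet Streets    | Walker
Stone Bridges    | Jones 
The Red Mountain | Scott 
The Last Train   | Walker
Falling Leaves   | NULL  
Distant Shores   | NULL  


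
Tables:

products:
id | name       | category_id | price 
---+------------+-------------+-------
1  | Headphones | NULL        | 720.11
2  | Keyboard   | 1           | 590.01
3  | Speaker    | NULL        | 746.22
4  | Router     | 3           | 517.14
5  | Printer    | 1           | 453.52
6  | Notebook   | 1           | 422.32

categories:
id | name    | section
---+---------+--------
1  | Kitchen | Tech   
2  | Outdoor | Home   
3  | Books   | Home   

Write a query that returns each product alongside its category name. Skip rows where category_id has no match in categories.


INNER JOIN keeps only products rows whose category_id matches an id in categories. Walk through each product:
  - product 1 (Headphones): category_id=NULL, no match -> dropped
  - product 2 (Keyboard): category_id=1 -> matches Kitchen
  - product 3 (Speaker): category_id=NULL, no match -> dropped
  - product 4 (Router): category_id=3 -> matches Books
  - product 5 (Printer): category_id=1 -> matches Kitchen
  - product 6 (Notebook): category_id=1 -> matches Kitchen
So 2 of 6 rows are dropped.

SQL:
SELECT a.name, b.name AS category
FROM products a
INNER JOIN categories b ON a.category_id = b.id

Result:
name     | category
---------+---------
Keyboard | Kitchen 
Router   | Books   
Printer  | Kitchen 
Notebook | Kitchen 


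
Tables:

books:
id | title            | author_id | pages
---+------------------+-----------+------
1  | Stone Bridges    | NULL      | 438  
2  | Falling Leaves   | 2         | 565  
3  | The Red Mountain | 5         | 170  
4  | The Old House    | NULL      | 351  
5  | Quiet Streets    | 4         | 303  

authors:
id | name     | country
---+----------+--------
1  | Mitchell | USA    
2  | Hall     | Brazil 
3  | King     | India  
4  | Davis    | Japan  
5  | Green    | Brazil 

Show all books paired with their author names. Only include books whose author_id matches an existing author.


INNER JOIN keeps only books rows whose author_id matches an id in authors. Walk through each book:
  - book 1 (Stone Bridges): author_id=NULL, no match -> dropped
  - book 2 (Falling Leaves): author_id=2 -> matches Hall
  - book 3 (The Red Mountain): author_id=5 -> matches Green
  - book 4 (The Old House): author_id=NULL, no match -> dropped
  - book 5 (Quiet Streets): author_id=4 -> matches Davis
So 2 of 5 rows are dropped.

SQL:
SELECT a.title, b.name AS author
FROM books a
INNER JOIN authors b ON a.author_id = b.id

Result:
title            | author
-----------------+-------
Falling Leaves   | Hall  
The Red Mountain | Green 
Quiet Streets    | Davis 


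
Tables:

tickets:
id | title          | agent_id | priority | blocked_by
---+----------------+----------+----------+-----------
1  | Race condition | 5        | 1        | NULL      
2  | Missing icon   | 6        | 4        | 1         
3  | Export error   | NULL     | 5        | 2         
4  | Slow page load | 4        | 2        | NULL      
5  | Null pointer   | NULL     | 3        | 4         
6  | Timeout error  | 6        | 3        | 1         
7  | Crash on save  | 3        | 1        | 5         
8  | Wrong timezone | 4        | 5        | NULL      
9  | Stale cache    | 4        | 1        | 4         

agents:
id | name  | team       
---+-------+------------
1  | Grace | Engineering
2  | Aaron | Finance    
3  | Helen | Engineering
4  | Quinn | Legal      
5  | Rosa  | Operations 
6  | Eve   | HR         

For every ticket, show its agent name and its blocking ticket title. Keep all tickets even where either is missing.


Two LEFT JOINs from the same base table tickets: one to agents via agent_id, one to tickets itself via blocked_by. Both are LEFT so every ticket is preserved.
Match against agents:
  - ticket 1 (Race condition): agent_id=5 -> matches Rosa
  - ticket 2 (Missing icon): agent_id=6 -> matches Eve
  - ticket 3 (Export error): agent_id=NULL, no match -> kept with NULL
  - ticket 4 (Slow page load): agent_id=4 -> matches Quinn
  - ticket 5 (Null pointer): agent_id=NULL, no match -> kept with NULL
  - ticket 6 (Timeout error): agent_id=6 -> matches Eve
  - ticket 7 (Crash on save): agent_id=3 -> matches Helen
  - ticket 8 (Wrong timezone): agent_id=4 -> matches Quinn
  - ticket 9 (Stale cache): agent_id=4 -> matches Quinn
Match against tickets (self):
  - ticket 1 (Race condition): blocked_by=NULL -> NULL
  - ticket 2 (Missing icon): blocked_by=1 -> Race condition
  - ticket 3 (Export error): blocked_by=2 -> Missing icon
  - ticket 4 (Slow page load): blocked_by=NULL -> NULL
  - ticket 5 (Null pointer): blocked_by=4 -> Slow page load
  - ticket 6 (Timeout error): blocked_by=1 -> Race condition
  - ticket 7 (Crash on save): blocked_by=5 -> Null pointer
  - ticket 8 (Wrong timezone): blocked_by=NULL -> NULL
  - ticket 9 (Stale cache): blocked_by=4 -> Slow page load

SQL:
SELECT a.title, b.name AS agent, c.title AS blocked_by
FROM tickets a
LEFT JOIN agents b ON a.agent_id = b.id
LEFT JOIN tickets c ON a.blocked_by = c.id

Result:
title          | agent | blocked_by    
---------------+-------+---------------
Race condition | Rosa  | NULL          
Missing icon   | Eve   | Race condition
Export error   | NULL  | Missing icon  
Slow page load | Quinn | NULL          
Null pointer   | NULL  | Slow page load
Timeout error  | Eve   | Race condition
Crash on save  | Helen | Null pointer  
Wrong timezone | Quinn | NULL          
Stale cache    | Quinn | Slow page load


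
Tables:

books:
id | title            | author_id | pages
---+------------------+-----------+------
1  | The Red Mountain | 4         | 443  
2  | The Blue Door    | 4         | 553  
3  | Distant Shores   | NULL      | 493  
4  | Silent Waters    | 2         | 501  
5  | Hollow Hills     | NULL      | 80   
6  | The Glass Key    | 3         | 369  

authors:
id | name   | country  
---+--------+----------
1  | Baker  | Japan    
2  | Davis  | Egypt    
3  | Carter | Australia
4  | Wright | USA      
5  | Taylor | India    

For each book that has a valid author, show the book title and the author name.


INNER JOIN keeps only books rows whose author_id matches an id in authors. Walk through each book:
  - book 1 (The Red Mountain): author_id=4 -> matches Wright
  - book 2 (The Blue Door): author_id=4 -> matches Wright
  - book 3 (Distant Shores): author_id=NULL, no match -> dropped
  - book 4 (Silent Waters): author_id=2 -> matches Davis
  - book 5 (Hollow Hills): author_id=NULL, no match -> dropped
  - book 6 (The Glass Key): author_id=3 -> matches Carter
So 2 of 6 rows are dropped.

SQL:
SELECT a.title, b.name AS author
FROM books a
INNER JOIN authors b ON a.author_id = b.id

Result:
title            | author
-----------------+-------
The Red Mountain | Wright
The Blue Door    | Wright
Silent Waters    | Davis 
The Glass Key    | Carter


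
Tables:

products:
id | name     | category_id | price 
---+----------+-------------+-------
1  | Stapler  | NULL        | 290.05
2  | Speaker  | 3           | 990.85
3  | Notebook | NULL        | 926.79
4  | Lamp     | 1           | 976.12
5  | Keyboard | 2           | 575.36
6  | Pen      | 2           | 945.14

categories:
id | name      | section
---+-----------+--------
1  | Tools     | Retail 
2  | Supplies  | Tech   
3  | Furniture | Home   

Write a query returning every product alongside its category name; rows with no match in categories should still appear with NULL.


LEFT JOIN keeps every row from products (the left table); where category_id has no match in categories, the category columns become NULL. Walk through each product:
  - product 1 (Stapler): category_id=NULL, no match -> kept with NULL
  - product 2 (Speaker): category_id=3 -> matches Furniture
  - product 3 (Notebook): category_id=NULL, no match -> kept with NULL
  - product 4 (Lamp): category_id=1 -> matches Tools
  - product 5 (Keyboard): category_id=2 -> matches Supplies
  - product 6 (Pen): category_id=2 -> matches Supplies
All 6 rows appear; 2 have NULL category.

SQL:
SELECT a.name, b.name AS category
FROM products a
LEFT JOIN categories b ON a.category_id = b.id

Result:
name     | category 
---------+----------
Stapler  | NULL     
Speaker  | Furniture
Notebook | NULL     
Lamp     | Tools    
Keyboard | Supplies 
Pen      | Supplies 


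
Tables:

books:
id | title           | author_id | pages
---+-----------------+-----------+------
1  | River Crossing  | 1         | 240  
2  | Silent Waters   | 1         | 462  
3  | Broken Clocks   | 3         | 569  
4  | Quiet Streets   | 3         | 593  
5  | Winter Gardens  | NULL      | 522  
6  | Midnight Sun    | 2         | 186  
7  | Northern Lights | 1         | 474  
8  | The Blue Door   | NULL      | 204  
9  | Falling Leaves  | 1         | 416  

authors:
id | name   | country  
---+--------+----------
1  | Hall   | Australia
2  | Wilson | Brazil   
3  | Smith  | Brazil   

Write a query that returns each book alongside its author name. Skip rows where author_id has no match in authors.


INNER JOIN keeps only books rows whose author_id matches an id in authors. Walk through each book:
  - book 1 (River Crossing): author_id=1 -> matches Hall
  - book 2 (Silent Waters): author_id=1 -> matches Hall
  - book 3 (Broken Clocks): author_id=3 -> matches Smith
  - book 4 (Quiet Streets): author_id=3 -> matches Smith
  - book 5 (Winter Gardens): author_id=NULL, no match -> dropped
  - book 6 (Midnight Sun): author_id=2 -> matches Wilson
  - book 7 (Northern Lights): author_id=1 -> matches Hall
  - book 8 (The Blue Door): author_id=NULL, no match -> dropped
  - book 9 (Falling Leaves): author_id=1 -> matches Hall
So 2 of 9 rows are dropped.

SQL:
SELECT a.title, b.name AS author
FROM books a
INNER JOIN authors b ON a.author_id = b.id

Result:
title           | author
----------------+-------
River Crossing  | Hall  
Silent Waters   | Hall  
Broken Clocks   | Smith 
Quiet Streets   | Smith 
Midnight Sun    | Wilson
Northern Lights | Hall  
Falling Leaves  | Hall  


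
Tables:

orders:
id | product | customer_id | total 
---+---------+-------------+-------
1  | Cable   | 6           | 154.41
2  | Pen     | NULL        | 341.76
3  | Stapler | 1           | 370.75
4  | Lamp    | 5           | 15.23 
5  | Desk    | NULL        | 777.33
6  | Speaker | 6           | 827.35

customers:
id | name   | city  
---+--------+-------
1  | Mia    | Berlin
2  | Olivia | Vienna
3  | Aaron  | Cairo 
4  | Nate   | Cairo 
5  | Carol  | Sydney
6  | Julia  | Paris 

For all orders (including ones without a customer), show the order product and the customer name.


LEFT JOIN keeps every row from orders (the left table); where customer_id has no match in customers, the customer columns become NULL. Walk through each order:
  - order 1 (Cable): customer_id=6 -> matches Julia
  - order 2 (Pen): customer_id=NULL, no match -> kept with NULL
  - order 3 (Stapler): customer_id=1 -> matches Mia
  - order 4 (Lamp): customer_id=5 -> matches Carol
  - order 5 (Desk): customer_id=NULL, no match -> kept with NULL
  - order 6 (Speaker): customer_id=6 -> matches Julia
All 6 rows appear; 2 have NULL customer.

SQL:
SELECT a.product, b.name AS customer
FROM orders a
LEFT JOIN customers b ON a.customer_id = b.id

Result:
product | customer
--------+---------
Cable   | Julia   
Pen     | NULL    
Stapler | Mia     
Lamp    | Carol   
Desk    | NULL    
Speaker | Julia   


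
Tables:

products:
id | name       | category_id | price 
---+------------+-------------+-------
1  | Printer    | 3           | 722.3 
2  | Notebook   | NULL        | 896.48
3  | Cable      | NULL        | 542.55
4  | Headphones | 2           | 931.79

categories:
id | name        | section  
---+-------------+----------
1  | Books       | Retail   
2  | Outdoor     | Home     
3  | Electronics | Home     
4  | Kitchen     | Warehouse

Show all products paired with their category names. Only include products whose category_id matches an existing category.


INNER JOIN keeps only products rows whose category_id matches an id in categories. Walk through each product:
  - product 1 (Printer): category_id=3 -> matches Electronics
  - product 2 (Notebook): category_id=NULL, no match -> dropped
  - product 3 (Cable): category_id=NULL, no match -> dropped
  - product 4 (Headphones): category_id=2 -> matches Outdoor
So 2 of 4 rows are dropped.

SQL:
SELECT a.name, b.name AS category
FROM products a
INNER JOIN categories b ON a.category_id = b.id

Result:
name       | category   
-----------+------------
Printer    | Electronics
Headphones | Outdoor    


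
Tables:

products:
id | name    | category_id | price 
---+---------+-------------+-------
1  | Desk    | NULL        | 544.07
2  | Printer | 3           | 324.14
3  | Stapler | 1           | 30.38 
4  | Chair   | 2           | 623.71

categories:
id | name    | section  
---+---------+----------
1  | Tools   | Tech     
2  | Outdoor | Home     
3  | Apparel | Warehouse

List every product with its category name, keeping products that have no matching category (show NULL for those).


LEFT JOIN keeps every row from products (the left table); where category_id has no match in categories, the category columns become NULL. Walk through each product:
  - product 1 (Desk): category_id=NULL, no match -> kept with NULL
  - product 2 (Printer): category_id=3 -> matches Apparel
  - product 3 (Stapler): category_id=1 -> matches Tools
  - product 4 (Chair): category_id=2 -> matches Outdoor
All 4 rows appear; 1 has NULL category.

SQL:
SELECT a.name, b.name AS category
FROM products a
LEFT JOIN categories b ON a.category_id = b.id

Result:
name    | category
--------+---------
Desk    | NULL    
Printer | Apparel 
Stapler | Tools   
Chair   | Outdoor 


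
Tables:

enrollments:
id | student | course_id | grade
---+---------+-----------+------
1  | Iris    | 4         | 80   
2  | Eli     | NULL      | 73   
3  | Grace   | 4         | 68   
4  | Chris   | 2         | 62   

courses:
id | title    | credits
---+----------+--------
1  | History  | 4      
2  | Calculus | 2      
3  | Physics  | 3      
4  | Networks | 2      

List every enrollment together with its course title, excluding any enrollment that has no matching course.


INNER JOIN keeps only enrollments rows whose course_id matches an id in courses. Walk through each enrollment:
  - enrollment 1 (Iris): course_id=4 -> matches Networks
  - enrollment 2 (Eli): course_id=NULL, no match -> dropped
  - enrollment 3 (Grace): course_id=4 -> matches Networks
  - enrollment 4 (Chris): course_id=2 -> matches Calculus
So 1 of 4 rows is dropped.

SQL:
SELECT a.student, b.title AS course
FROM enrollments a
INNER JOIN courses b ON a.course_id = b.id

Result:
student | course  
--------+---------
Iris    | Networks
Grace   | Networks
Chris   | Calculus


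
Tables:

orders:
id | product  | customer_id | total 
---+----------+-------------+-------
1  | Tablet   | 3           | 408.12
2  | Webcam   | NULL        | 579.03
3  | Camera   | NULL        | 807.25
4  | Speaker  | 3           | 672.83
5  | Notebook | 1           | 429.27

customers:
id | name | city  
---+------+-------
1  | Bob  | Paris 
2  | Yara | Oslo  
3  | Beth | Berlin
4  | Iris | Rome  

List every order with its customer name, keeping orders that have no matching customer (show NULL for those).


LEFT JOIN keeps every row from orders (the left table); where customer_id has no match in customers, the customer columns become NULL. Walk through each order:
  - order 1 (Tablet): customer_id=3 -> matches Beth
  - order 2 (Webcam): customer_id=NULL, no match -> kept with NULL
  - order 3 (Camera): customer_id=NULL, no match -> kept with NULL
  - order 4 (Speaker): customer_id=3 -> matches Beth
  - order 5 (Notebook): customer_id=1 -> matches Bob
All 5 rows appear; 2 have NULL customer.

SQL:
SELECT a.product, b.name AS customer
FROM orders a
LEFT JOIN customers b ON a.customer_id = b.id

Result:
product  | customer
---------+---------
Tablet   | Beth    
Webcam   | NULL    
Camera   | NULL    
Speaker  | Beth    
Notebook | Bob     


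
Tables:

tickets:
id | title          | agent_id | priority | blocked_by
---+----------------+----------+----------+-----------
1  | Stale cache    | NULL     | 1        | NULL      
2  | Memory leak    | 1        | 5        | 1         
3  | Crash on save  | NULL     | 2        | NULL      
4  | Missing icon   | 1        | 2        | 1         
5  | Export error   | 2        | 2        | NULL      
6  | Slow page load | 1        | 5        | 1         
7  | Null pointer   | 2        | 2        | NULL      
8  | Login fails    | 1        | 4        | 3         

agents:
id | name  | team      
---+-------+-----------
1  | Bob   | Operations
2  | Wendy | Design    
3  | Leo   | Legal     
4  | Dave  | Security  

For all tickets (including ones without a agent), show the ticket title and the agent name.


LEFT JOIN keeps every row from tickets (the left table); where agent_id has no match in agents, the agent columns become NULL. Walk through each ticket:
  - ticket 1 (Stale cache): agent_id=NULL, no match -> kept with NULL
  - ticket 2 (Memory leak): agent_id=1 -> matches Bob
  - ticket 3 (Crash on save): agent_id=NULL, no match -> kept with NULL
  - ticket 4 (Missing icon): agent_id=1 -> matches Bob
  - ticket 5 (Export error): agent_id=2 -> matches Wendy
  - ticket 6 (Slow page load): agent_id=1 -> matches Bob
  - ticket 7 (Null pointer): agent_id=2 -> matches Wendy
  - ticket 8 (Login fails): agent_id=1 -> matches Bob
All 8 rows appear; 2 have NULL agent.

SQL:
SELECT a.title, b.name AS agent
FROM tickets a
LEFT JOIN agents b ON a.agent_id = b.id

Result:
title          | agent
---------------+------
Stale cache    | NULL 
Memory leak    | Bob  
Crash on save  | NULL 
Missing icon   | Bob  
Export error   | Wendy
Slow page load | Bob  
Null pointer   | Wendy
Login fails    | Bob  


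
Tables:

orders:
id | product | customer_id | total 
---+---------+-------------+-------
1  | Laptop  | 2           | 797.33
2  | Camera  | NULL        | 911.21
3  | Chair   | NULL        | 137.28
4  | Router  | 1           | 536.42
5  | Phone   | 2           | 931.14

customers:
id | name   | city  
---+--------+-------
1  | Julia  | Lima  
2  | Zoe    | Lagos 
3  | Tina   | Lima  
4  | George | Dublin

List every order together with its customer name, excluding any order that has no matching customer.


INNER JOIN keeps only orders rows whose customer_id matches an id in customers. Walk through each order:
  - order 1 (Laptop): customer_id=2 -> matches Zoe
  - order 2 (Camera): customer_id=NULL, no match -> dropped
  - order 3 (Chair): customer_id=NULL, no match -> dropped
  - order 4 (Router): customer_id=1 -> matches Julia
  - order 5 (Phone): customer_id=2 -> matches Zoe
So 2 of 5 rows are dropped.

SQL:
SELECT a.product, b.name AS customer
FROM orders a
INNER JOIN customers b ON a.customer_id = b.id

Result:
product | customer
--------+---------
Laptop  | Zoe     
Router  | Julia   
Phone   | Zoe     


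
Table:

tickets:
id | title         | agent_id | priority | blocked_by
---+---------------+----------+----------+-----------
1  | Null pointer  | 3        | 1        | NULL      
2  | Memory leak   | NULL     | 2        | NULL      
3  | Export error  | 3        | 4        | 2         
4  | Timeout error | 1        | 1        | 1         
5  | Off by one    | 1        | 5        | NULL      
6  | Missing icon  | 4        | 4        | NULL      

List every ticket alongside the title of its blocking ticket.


This is a self-join: tickets is joined to a second copy of itself, matching each row's blocked_by to another row's id. Use LEFT JOIN so rows with blocked_by=NULL are kept.
  - ticket 1 (Null pointer): blocked_by=NULL -> NULL
  - ticket 2 (Memory leak): blocked_by=NULL -> NULL
  - ticket 3 (Export error): blocked_by=2 -> Memory leak
  - ticket 4 (Timeout error): blocked_by=1 -> Null pointer
  - ticket 5 (Off by one): blocked_by=NULL -> NULL
  - ticket 6 (Missing icon): blocked_by=NULL -> NULL

SQL:
SELECT a.title AS item, b.title AS blocked_by
FROM tickets a
LEFT JOIN tickets b ON a.blocked_by = b.id

Result:
item          | blocked_by  
--------------+-------------
Null pointer  | NULL        
Memory leak   | NULL        
Export error  | Memory leak 
Timeout error | Null pointer
Off by one    | NULL        
Missing icon  | NULL        
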